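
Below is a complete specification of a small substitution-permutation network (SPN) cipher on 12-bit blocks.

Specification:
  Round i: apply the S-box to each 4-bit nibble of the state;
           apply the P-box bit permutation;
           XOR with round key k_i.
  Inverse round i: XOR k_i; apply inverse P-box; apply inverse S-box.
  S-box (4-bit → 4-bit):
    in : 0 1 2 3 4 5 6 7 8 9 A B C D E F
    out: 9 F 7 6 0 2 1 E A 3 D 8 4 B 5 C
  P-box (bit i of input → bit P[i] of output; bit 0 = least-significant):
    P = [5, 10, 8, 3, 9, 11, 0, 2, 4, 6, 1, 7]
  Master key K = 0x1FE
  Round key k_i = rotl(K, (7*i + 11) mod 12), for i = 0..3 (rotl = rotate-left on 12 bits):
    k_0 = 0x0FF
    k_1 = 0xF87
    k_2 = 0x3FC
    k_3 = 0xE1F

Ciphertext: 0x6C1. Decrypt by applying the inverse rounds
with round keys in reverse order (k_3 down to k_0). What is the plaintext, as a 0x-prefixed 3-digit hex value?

0x8F8

s_0 = ciphertext = 0x6C1
s_1 = InvRound(s_0, k_3) = 0x18B
s_2 = InvRound(s_1, k_2) = 0x2A6
s_3 = InvRound(s_2, k_1) = 0x432
s_4 = InvRound(s_3, k_0) = 0x8F8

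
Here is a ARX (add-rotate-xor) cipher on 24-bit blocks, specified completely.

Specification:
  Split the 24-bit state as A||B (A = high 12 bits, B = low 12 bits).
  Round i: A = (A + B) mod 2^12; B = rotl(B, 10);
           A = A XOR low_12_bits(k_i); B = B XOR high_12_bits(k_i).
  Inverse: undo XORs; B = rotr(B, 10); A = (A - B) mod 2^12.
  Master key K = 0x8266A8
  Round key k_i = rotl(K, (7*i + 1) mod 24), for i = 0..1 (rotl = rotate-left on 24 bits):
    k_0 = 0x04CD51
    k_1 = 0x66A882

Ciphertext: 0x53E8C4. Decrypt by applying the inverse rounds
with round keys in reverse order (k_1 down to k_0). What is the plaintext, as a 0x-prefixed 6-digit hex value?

s_0 = ciphertext = 0x53E8C4
s_1 = InvRound(s_0, k_1) = 0x301ABB
s_2 = InvRound(s_1, k_0) = 0x272BDE

0x272BDE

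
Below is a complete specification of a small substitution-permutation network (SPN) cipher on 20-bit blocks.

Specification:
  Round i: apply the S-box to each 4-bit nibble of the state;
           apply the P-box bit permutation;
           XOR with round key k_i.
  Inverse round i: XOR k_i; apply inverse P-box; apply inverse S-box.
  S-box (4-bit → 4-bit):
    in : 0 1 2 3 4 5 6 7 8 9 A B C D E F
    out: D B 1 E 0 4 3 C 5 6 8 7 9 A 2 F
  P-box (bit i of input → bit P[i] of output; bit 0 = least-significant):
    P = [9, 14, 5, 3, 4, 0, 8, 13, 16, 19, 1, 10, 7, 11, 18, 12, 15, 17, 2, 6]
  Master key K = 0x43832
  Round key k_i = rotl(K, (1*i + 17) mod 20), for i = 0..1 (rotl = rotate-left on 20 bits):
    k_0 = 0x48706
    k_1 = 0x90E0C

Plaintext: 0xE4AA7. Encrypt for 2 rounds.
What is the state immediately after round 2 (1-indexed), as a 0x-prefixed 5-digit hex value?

s_0 = plaintext = 0xE4AA7
s_1 = Round(s_0, k_0) = 0x6A32E
s_2 = Round(s_1, k_1) = 0x3DA1E

0x3DA1E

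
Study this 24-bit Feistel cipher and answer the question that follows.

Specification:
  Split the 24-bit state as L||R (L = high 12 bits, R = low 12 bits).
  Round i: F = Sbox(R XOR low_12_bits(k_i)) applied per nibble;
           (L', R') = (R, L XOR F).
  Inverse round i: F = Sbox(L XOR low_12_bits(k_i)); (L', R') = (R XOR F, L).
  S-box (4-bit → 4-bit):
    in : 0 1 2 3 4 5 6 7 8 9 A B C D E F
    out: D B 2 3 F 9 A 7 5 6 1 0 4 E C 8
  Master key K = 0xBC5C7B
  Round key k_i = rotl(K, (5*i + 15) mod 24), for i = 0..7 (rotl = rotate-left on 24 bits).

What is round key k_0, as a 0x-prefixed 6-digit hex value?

K = 0xBC5C7B
k_0 = rotl(K, (5*0+15) mod 24) = rotl(K, 15) = 0x3DDE2E

0x3DDE2E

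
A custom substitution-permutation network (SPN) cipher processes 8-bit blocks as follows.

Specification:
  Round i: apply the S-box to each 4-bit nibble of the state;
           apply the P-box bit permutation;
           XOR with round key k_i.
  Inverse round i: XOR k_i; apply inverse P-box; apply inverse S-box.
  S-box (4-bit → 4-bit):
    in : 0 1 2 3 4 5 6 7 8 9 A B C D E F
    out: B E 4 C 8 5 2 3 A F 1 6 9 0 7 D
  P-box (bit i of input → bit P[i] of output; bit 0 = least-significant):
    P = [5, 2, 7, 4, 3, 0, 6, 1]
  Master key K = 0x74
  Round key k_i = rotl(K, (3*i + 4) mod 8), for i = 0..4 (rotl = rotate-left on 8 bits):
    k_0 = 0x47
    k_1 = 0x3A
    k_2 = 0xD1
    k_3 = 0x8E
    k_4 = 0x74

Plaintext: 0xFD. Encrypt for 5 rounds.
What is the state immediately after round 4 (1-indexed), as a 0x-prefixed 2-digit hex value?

0xA1

s_0 = plaintext = 0xFD
s_1 = Round(s_0, k_0) = 0x0D
s_2 = Round(s_1, k_1) = 0x31
s_3 = Round(s_2, k_2) = 0x07
s_4 = Round(s_3, k_3) = 0xA1
s_5 = Round(s_4, k_4) = 0xE8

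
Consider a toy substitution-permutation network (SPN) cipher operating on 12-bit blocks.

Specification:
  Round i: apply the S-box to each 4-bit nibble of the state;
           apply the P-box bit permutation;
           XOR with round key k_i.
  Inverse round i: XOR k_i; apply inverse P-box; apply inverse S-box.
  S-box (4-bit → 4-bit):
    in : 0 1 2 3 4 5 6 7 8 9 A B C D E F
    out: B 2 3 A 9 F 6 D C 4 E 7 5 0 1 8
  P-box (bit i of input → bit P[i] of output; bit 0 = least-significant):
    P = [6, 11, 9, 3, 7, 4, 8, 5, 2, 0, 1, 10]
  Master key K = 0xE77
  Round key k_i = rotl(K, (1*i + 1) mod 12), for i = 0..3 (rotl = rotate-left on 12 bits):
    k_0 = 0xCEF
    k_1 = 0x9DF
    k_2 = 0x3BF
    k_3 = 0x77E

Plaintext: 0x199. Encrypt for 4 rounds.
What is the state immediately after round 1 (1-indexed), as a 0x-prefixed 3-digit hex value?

s_0 = plaintext = 0x199
s_1 = Round(s_0, k_0) = 0xFEE
s_2 = Round(s_1, k_1) = 0xD1F
s_3 = Round(s_2, k_2) = 0x3A7
s_4 = Round(s_3, k_3) = 0x007

0xFEE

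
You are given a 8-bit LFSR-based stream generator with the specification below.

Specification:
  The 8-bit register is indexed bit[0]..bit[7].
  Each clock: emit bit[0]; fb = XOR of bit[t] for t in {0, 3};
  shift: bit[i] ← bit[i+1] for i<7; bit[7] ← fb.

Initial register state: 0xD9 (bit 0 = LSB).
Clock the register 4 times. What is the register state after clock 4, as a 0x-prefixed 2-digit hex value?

reg_0 = 0xD9
clock 1: out=1, reg = 0x6C
clock 2: out=0, reg = 0xB6
clock 3: out=0, reg = 0x5B
clock 4: out=1, reg = 0x2D

0x2D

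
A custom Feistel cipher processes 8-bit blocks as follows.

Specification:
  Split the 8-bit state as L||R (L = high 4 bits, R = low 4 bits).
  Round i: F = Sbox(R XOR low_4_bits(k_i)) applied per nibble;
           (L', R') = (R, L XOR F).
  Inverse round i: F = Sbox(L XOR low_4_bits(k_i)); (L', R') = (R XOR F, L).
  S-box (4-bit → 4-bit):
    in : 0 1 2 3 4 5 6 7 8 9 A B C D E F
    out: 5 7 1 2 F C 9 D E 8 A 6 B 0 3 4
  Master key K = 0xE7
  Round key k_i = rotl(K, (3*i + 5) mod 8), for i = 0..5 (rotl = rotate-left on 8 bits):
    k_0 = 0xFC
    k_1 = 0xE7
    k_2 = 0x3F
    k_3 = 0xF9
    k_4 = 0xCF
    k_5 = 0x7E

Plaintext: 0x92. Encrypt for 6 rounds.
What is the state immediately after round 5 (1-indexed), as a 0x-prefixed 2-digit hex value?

s_0 = plaintext = 0x92
s_1 = Round(s_0, k_0) = 0x2A
s_2 = Round(s_1, k_1) = 0xA2
s_3 = Round(s_2, k_2) = 0x2A
s_4 = Round(s_3, k_3) = 0xA0
s_5 = Round(s_4, k_4) = 0x0E
s_6 = Round(s_5, k_5) = 0xE5

0x0E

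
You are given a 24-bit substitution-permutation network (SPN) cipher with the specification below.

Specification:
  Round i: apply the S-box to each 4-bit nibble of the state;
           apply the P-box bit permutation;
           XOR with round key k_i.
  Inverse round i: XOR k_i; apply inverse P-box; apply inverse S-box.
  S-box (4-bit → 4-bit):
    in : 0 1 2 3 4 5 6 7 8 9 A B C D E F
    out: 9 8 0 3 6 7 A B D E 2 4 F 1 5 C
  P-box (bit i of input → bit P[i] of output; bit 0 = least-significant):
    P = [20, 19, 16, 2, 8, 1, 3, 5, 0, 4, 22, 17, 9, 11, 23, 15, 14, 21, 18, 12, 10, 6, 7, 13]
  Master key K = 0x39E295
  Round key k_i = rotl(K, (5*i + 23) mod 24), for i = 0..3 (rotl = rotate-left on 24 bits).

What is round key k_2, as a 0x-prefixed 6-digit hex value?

K = 0x39E295
k_0 = rotl(K, (5*0+23) mod 24) = rotl(K, 23) = 0x9CF14A
k_1 = rotl(K, (5*1+23) mod 24) = rotl(K, 4) = 0x9E2953
k_2 = rotl(K, (5*2+23) mod 24) = rotl(K, 9) = 0xC52A73

0xC52A73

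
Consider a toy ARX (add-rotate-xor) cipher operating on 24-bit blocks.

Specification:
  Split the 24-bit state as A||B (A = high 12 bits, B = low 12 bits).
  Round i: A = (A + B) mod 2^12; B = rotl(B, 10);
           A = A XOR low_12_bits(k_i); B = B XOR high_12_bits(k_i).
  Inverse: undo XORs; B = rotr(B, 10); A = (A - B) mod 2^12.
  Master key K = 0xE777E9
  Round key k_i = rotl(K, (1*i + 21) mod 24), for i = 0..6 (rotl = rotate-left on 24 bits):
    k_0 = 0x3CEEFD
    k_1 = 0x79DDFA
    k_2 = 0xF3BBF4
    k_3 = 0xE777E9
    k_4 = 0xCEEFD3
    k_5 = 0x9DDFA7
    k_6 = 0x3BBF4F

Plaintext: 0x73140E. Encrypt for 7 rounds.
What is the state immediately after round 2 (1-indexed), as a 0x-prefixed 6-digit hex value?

0xD7512E

s_0 = plaintext = 0x73140E
s_1 = Round(s_0, k_0) = 0x5C2ACD
s_2 = Round(s_1, k_1) = 0xD7512E
s_3 = Round(s_2, k_2) = 0x557770
s_4 = Round(s_3, k_3) = 0xB2EFAB
s_5 = Round(s_4, k_4) = 0x50A304
s_6 = Round(s_5, k_5) = 0x7A991C
s_7 = Round(s_6, k_6) = 0xF8A1FC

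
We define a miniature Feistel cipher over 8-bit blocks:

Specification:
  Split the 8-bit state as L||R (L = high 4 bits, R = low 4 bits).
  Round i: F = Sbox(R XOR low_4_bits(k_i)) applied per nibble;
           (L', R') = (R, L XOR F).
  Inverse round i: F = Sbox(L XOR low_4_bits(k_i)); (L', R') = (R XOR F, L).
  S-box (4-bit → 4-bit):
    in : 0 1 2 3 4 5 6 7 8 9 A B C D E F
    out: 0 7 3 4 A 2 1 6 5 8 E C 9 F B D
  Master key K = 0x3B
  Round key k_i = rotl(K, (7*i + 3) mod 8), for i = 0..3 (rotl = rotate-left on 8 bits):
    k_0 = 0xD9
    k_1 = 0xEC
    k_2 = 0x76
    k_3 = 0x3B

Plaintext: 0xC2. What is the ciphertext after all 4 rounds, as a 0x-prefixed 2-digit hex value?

s_0 = plaintext = 0xC2
s_1 = Round(s_0, k_0) = 0x20
s_2 = Round(s_1, k_1) = 0x0B
s_3 = Round(s_2, k_2) = 0xBF
s_4 = Round(s_3, k_3) = 0xF1

0xF1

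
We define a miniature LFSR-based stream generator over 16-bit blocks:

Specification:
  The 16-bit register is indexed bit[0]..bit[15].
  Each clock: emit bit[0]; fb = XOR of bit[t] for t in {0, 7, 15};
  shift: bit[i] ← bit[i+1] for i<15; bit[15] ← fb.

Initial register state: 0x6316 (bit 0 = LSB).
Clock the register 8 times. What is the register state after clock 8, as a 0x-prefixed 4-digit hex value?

reg_0 = 0x6316
clock 1: out=0, reg = 0x318B
clock 2: out=1, reg = 0x18C5
clock 3: out=1, reg = 0x0C62
clock 4: out=0, reg = 0x0631
clock 5: out=1, reg = 0x8318
clock 6: out=0, reg = 0xC18C
clock 7: out=0, reg = 0x60C6
clock 8: out=0, reg = 0xB063

0xB063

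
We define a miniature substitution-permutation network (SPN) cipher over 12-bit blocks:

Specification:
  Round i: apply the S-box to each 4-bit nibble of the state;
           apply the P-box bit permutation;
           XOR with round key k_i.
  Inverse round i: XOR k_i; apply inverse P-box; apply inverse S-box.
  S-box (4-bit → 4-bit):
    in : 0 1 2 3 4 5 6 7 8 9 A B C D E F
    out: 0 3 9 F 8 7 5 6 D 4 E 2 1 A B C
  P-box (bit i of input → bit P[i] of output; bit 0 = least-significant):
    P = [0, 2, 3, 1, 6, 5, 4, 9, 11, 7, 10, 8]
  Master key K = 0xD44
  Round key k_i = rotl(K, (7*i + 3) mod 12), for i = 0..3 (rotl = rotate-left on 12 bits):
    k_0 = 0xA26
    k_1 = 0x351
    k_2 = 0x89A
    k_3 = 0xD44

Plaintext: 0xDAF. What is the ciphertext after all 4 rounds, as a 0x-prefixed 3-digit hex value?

s_0 = plaintext = 0xDAF
s_1 = Round(s_0, k_0) = 0x99C
s_2 = Round(s_1, k_1) = 0x740
s_3 = Round(s_2, k_2) = 0xE1A
s_4 = Round(s_3, k_3) = 0x4AA

0x4AA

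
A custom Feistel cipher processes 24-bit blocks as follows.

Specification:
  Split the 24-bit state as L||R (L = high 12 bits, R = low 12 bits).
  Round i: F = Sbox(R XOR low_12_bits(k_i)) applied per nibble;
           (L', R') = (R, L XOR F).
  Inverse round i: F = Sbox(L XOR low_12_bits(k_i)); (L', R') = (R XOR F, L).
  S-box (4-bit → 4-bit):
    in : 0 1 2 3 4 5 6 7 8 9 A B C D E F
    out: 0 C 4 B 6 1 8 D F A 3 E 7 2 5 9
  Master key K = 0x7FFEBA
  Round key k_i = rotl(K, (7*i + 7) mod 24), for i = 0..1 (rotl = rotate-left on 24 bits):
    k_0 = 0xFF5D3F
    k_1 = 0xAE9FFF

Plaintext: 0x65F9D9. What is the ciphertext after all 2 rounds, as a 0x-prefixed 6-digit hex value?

s_0 = plaintext = 0x65F9D9
s_1 = Round(s_0, k_0) = 0x9D9007
s_2 = Round(s_1, k_1) = 0x007046

0x007046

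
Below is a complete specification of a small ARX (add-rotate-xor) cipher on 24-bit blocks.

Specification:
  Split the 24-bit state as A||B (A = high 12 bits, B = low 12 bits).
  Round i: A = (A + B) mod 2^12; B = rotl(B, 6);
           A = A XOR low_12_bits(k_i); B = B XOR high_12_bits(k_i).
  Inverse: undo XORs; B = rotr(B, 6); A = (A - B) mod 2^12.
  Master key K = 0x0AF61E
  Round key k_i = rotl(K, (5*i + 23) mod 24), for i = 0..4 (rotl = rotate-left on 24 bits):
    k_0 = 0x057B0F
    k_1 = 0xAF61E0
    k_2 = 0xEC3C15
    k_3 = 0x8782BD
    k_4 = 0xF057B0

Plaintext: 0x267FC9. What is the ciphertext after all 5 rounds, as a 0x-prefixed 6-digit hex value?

s_0 = plaintext = 0x267FC9
s_1 = Round(s_0, k_0) = 0x93F228
s_2 = Round(s_1, k_1) = 0xA870FE
s_3 = Round(s_2, k_2) = 0x790140
s_4 = Round(s_3, k_3) = 0xA6D87D
s_5 = Round(s_4, k_4) = 0x55A064

0x55A064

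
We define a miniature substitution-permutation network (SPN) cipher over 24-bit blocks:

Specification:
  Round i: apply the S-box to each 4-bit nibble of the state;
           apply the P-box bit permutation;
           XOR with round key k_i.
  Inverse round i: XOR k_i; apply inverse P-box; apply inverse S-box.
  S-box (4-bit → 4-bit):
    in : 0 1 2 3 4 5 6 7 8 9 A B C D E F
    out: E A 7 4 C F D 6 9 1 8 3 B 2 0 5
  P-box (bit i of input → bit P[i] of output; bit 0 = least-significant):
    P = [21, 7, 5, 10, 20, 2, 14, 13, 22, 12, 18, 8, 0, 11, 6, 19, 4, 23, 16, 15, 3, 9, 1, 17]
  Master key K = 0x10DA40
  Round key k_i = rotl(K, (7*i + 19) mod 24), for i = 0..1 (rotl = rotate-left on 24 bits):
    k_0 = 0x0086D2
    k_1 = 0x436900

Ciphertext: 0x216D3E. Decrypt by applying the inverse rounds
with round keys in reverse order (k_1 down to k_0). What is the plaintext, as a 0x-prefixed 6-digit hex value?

s_0 = ciphertext = 0x216D3E
s_1 = InvRound(s_0, k_1) = 0x69E9D6
s_2 = InvRound(s_1, k_0) = 0xD31808

0xD31808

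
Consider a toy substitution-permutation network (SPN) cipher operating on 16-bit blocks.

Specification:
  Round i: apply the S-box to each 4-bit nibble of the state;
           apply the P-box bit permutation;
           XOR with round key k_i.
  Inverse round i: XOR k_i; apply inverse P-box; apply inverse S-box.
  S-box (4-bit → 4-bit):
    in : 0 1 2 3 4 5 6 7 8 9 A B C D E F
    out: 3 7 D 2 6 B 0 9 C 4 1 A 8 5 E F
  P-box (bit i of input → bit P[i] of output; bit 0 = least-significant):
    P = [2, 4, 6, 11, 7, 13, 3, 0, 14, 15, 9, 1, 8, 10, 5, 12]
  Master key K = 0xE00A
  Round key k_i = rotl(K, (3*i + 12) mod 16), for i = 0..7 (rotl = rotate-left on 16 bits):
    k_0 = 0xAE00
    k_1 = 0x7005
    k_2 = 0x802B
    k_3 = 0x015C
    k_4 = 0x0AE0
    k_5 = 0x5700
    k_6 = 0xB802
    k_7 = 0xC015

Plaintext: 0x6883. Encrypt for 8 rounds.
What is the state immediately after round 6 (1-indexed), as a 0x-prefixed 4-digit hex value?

0x0993

s_0 = plaintext = 0x6883
s_1 = Round(s_0, k_0) = 0xAC1B
s_2 = Round(s_1, k_1) = 0x599F
s_3 = Round(s_2, k_2) = 0x9F77
s_4 = Round(s_3, k_3) = 0xCBFB
s_5 = Round(s_4, k_4) = 0xB27B
s_6 = Round(s_5, k_5) = 0x0993
s_7 = Round(s_6, k_6) = 0xBF1A
s_8 = Round(s_7, k_7) = 0x369B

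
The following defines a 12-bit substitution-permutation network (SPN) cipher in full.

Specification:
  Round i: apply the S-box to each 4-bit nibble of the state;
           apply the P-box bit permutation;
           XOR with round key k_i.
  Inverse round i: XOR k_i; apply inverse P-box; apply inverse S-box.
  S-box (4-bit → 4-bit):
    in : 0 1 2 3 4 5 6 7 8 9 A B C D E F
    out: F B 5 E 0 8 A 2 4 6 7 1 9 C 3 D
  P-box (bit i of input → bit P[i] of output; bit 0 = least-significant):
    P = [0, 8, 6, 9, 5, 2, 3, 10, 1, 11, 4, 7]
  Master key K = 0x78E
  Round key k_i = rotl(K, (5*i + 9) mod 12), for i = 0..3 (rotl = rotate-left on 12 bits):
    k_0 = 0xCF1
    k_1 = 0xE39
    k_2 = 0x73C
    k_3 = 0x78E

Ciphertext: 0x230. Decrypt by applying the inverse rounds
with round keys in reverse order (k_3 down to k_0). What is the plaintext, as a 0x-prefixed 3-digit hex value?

s_0 = ciphertext = 0x230
s_1 = InvRound(s_0, k_3) = 0xF07
s_2 = InvRound(s_1, k_2) = 0xA2B
s_3 = InvRound(s_2, k_1) = 0x254
s_4 = InvRound(s_3, k_0) = 0x61C

0x61C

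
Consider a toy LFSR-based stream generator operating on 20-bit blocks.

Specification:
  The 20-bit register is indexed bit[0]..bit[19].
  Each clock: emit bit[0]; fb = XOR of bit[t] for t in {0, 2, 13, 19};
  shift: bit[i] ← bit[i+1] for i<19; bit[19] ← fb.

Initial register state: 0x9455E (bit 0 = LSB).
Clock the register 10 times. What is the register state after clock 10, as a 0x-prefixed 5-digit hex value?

0x4FA51

reg_0 = 0x9455E
clock 1: out=0, reg = 0x4A2AF
clock 2: out=1, reg = 0xA5157
clock 3: out=1, reg = 0xD28AB
clock 4: out=1, reg = 0xE9455
clock 5: out=1, reg = 0xF4A2A
clock 6: out=0, reg = 0xFA515
clock 7: out=1, reg = 0x7D28A
clock 8: out=0, reg = 0x3E945
clock 9: out=1, reg = 0x9F4A2
clock 10: out=0, reg = 0x4FA51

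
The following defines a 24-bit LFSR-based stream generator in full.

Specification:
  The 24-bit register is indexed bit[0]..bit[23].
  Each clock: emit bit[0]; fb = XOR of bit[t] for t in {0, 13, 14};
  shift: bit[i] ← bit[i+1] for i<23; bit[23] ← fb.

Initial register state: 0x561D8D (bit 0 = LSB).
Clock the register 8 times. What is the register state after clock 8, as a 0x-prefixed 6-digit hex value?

reg_0 = 0x561D8D
clock 1: out=1, reg = 0xAB0EC6
clock 2: out=0, reg = 0x558763
clock 3: out=1, reg = 0xAAC3B1
clock 4: out=1, reg = 0x5561D8
clock 5: out=0, reg = 0x2AB0EC
clock 6: out=0, reg = 0x955876
clock 7: out=0, reg = 0xCAAC3B
clock 8: out=1, reg = 0x65561D

0x65561D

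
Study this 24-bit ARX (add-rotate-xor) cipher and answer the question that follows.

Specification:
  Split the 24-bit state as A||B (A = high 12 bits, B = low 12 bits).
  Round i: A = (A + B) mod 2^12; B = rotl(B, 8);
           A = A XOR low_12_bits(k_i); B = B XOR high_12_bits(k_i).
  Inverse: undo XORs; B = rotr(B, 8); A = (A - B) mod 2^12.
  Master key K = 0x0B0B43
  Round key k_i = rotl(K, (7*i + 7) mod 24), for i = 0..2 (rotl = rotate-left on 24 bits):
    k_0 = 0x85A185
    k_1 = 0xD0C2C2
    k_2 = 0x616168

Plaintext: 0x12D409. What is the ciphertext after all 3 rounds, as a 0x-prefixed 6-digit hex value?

0xF44B67

s_0 = plaintext = 0x12D409
s_1 = Round(s_0, k_0) = 0x4B311A
s_2 = Round(s_1, k_1) = 0x70F71D
s_3 = Round(s_2, k_2) = 0xF44B67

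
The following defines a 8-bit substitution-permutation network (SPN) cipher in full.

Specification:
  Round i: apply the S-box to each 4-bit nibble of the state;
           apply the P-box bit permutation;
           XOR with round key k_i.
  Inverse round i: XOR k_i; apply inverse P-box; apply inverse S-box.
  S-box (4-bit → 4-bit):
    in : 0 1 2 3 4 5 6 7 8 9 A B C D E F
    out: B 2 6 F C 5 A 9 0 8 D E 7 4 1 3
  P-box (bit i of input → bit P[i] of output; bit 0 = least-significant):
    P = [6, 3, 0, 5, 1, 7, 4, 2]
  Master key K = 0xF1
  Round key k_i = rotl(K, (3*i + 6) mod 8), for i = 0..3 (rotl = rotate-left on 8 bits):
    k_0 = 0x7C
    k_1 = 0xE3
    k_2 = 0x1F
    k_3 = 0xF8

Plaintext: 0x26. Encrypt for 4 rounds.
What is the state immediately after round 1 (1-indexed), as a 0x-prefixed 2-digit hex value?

s_0 = plaintext = 0x26
s_1 = Round(s_0, k_0) = 0xC4
s_2 = Round(s_1, k_1) = 0x50
s_3 = Round(s_2, k_2) = 0x65
s_4 = Round(s_3, k_3) = 0x3D

0xC4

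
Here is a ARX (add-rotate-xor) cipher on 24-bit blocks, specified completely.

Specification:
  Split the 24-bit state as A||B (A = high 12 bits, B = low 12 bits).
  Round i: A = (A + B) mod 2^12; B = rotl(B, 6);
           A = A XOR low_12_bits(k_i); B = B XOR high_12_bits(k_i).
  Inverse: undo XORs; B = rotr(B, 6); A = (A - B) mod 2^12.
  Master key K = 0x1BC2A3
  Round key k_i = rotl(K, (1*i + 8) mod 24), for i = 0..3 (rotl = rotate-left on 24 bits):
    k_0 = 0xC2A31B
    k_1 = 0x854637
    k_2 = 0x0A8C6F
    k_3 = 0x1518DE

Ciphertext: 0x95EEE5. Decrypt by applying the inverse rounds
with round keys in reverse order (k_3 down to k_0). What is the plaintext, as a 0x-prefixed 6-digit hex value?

0x140752

s_0 = ciphertext = 0x95EEE5
s_1 = InvRound(s_0, k_3) = 0x442D3E
s_2 = InvRound(s_1, k_2) = 0x2775B6
s_3 = InvRound(s_2, k_1) = 0xB898B7
s_4 = InvRound(s_3, k_0) = 0x140752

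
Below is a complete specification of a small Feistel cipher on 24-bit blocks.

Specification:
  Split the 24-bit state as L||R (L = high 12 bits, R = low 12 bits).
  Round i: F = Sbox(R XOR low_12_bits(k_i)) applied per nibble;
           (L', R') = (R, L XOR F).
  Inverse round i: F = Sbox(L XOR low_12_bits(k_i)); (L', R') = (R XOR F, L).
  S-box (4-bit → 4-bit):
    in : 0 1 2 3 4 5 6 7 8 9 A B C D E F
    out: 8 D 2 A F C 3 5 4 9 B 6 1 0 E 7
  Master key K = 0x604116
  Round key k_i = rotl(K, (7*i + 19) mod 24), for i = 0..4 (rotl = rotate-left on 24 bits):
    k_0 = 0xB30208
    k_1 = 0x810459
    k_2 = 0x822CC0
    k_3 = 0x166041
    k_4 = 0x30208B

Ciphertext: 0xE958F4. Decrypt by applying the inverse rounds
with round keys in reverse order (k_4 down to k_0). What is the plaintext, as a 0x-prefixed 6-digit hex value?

0xFD2A5A

s_0 = ciphertext = 0xE958F4
s_1 = InvRound(s_0, k_4) = 0x62AE95
s_2 = InvRound(s_1, k_3) = 0xDA362A
s_3 = InvRound(s_2, k_2) = 0xB10DA3
s_4 = InvRound(s_3, k_1) = 0xA5AB10
s_5 = InvRound(s_4, k_0) = 0xFD2A5A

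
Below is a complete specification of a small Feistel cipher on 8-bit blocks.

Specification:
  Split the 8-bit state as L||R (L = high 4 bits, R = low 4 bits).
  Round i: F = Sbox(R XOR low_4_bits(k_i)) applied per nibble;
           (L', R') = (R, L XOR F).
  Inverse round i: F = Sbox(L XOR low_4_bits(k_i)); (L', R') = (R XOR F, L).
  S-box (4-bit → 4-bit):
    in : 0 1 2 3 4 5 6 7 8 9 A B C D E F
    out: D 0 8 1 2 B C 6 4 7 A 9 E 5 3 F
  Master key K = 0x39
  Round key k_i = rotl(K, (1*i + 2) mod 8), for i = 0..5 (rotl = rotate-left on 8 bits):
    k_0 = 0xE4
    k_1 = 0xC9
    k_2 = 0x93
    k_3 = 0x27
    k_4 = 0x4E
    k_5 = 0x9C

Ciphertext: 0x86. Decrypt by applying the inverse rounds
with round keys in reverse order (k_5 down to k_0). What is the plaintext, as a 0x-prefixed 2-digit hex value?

s_0 = ciphertext = 0x86
s_1 = InvRound(s_0, k_5) = 0x48
s_2 = InvRound(s_1, k_4) = 0x24
s_3 = InvRound(s_2, k_3) = 0xF2
s_4 = InvRound(s_3, k_2) = 0xCF
s_5 = InvRound(s_4, k_1) = 0x4C
s_6 = InvRound(s_5, k_0) = 0x14

0x14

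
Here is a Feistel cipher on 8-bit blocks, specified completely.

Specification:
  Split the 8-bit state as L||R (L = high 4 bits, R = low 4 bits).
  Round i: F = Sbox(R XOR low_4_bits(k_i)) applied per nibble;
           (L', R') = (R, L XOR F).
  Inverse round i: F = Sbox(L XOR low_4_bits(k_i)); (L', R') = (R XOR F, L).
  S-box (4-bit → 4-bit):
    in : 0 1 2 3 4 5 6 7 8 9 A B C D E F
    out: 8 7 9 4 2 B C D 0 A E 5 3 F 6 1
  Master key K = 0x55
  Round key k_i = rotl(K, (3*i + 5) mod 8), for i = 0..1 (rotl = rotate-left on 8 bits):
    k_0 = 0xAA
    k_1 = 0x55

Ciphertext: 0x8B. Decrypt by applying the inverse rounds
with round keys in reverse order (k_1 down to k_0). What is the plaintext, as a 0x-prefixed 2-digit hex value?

0xE4

s_0 = ciphertext = 0x8B
s_1 = InvRound(s_0, k_1) = 0x48
s_2 = InvRound(s_1, k_0) = 0xE4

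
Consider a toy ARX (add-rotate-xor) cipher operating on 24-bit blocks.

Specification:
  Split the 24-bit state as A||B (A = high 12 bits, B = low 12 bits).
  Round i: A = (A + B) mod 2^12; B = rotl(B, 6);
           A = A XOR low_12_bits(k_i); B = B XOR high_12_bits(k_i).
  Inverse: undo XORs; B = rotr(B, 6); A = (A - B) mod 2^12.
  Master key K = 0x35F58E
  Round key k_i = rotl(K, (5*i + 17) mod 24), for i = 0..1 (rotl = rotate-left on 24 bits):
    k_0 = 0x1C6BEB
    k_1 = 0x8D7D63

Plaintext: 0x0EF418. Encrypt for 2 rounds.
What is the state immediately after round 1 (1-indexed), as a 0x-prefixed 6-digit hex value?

0xEEC7D6

s_0 = plaintext = 0x0EF418
s_1 = Round(s_0, k_0) = 0xEEC7D6
s_2 = Round(s_1, k_1) = 0xBA1D48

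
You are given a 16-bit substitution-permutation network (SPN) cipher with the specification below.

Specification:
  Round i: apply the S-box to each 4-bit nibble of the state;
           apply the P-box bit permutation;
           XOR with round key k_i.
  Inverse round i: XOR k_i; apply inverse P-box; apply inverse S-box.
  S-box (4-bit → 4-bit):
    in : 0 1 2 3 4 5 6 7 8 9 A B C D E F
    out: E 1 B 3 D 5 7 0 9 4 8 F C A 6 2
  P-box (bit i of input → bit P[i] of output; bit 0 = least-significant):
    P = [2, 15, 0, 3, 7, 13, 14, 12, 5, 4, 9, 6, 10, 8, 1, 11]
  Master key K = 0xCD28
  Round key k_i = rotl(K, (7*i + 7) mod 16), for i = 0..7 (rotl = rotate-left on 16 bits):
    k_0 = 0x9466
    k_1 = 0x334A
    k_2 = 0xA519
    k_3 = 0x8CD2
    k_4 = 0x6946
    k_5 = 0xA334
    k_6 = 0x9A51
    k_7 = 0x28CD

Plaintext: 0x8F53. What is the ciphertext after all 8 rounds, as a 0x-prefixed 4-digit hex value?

0xFFBF

s_0 = plaintext = 0x8F53
s_1 = Round(s_0, k_0) = 0x58F2
s_2 = Round(s_1, k_1) = 0x9724
s_3 = Round(s_2, k_2) = 0x9596
s_4 = Round(s_3, k_3) = 0x4EF5
s_5 = Round(s_4, k_4) = 0x4751
s_6 = Round(s_5, k_5) = 0xEFB2
s_7 = Round(s_6, k_6) = 0x6BCF
s_8 = Round(s_7, k_7) = 0xFFBF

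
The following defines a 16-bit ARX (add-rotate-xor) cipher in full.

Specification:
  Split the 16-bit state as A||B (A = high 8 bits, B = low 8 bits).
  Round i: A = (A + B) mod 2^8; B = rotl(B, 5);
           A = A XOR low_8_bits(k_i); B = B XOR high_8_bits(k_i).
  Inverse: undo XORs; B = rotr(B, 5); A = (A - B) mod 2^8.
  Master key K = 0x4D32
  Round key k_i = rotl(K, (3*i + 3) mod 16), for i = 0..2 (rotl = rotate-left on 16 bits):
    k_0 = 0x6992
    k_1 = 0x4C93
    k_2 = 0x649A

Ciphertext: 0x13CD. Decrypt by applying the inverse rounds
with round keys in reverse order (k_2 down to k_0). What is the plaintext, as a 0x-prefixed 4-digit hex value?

s_0 = ciphertext = 0x13CD
s_1 = InvRound(s_0, k_2) = 0x3C4D
s_2 = InvRound(s_1, k_1) = 0xA708
s_3 = InvRound(s_2, k_0) = 0x2A0B

0x2A0B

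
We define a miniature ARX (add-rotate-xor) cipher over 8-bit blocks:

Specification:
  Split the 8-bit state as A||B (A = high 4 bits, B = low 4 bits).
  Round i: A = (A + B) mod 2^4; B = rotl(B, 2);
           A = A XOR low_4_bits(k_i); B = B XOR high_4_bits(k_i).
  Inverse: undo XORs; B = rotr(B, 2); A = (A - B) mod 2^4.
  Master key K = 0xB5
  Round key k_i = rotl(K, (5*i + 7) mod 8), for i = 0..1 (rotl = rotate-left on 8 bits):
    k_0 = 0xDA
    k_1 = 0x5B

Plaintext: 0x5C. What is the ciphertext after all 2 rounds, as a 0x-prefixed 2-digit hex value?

s_0 = plaintext = 0x5C
s_1 = Round(s_0, k_0) = 0xBE
s_2 = Round(s_1, k_1) = 0x2E

0x2E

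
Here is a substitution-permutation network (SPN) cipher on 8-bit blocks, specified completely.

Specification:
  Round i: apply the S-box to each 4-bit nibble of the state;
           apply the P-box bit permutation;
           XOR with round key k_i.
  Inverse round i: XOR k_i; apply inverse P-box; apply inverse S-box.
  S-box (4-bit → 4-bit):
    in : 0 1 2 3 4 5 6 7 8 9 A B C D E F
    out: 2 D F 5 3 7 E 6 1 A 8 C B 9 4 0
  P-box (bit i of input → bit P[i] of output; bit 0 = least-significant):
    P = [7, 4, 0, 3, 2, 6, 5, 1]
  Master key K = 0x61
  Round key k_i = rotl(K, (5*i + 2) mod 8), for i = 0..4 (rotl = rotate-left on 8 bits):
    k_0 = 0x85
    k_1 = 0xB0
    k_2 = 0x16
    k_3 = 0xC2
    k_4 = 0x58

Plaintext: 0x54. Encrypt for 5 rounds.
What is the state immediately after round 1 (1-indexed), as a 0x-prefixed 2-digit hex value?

0x71

s_0 = plaintext = 0x54
s_1 = Round(s_0, k_0) = 0x71
s_2 = Round(s_1, k_1) = 0x59
s_3 = Round(s_2, k_2) = 0x6A
s_4 = Round(s_3, k_3) = 0xA8
s_5 = Round(s_4, k_4) = 0xDA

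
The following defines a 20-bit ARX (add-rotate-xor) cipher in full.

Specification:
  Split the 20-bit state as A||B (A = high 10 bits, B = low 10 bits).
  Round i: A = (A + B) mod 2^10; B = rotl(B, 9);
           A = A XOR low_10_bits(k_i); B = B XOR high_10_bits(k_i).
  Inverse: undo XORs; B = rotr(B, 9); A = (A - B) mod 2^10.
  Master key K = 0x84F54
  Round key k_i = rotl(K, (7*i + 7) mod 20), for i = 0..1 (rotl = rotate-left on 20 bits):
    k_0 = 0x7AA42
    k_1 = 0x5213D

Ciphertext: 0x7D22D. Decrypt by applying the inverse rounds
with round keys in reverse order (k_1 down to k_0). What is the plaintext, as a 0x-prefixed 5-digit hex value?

0x5E643

s_0 = ciphertext = 0x7D22D
s_1 = InvRound(s_0, k_1) = 0x7FACB
s_2 = InvRound(s_1, k_0) = 0x5E643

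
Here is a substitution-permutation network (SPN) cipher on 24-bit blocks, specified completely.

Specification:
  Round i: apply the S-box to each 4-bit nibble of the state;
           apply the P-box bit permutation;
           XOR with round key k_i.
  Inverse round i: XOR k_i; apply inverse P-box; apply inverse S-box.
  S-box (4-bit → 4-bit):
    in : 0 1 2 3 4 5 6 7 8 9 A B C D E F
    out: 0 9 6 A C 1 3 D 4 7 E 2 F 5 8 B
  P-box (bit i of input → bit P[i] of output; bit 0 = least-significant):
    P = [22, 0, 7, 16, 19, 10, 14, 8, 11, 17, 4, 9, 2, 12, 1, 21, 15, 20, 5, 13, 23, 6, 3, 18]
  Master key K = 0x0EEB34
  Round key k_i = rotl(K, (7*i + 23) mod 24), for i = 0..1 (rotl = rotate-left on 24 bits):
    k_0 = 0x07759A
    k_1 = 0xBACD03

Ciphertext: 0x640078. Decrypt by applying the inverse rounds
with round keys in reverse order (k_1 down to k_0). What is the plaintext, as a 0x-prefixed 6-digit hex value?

0xC16995

s_0 = ciphertext = 0x640078
s_1 = InvRound(s_0, k_1) = 0xC989C6
s_2 = InvRound(s_1, k_0) = 0xC16995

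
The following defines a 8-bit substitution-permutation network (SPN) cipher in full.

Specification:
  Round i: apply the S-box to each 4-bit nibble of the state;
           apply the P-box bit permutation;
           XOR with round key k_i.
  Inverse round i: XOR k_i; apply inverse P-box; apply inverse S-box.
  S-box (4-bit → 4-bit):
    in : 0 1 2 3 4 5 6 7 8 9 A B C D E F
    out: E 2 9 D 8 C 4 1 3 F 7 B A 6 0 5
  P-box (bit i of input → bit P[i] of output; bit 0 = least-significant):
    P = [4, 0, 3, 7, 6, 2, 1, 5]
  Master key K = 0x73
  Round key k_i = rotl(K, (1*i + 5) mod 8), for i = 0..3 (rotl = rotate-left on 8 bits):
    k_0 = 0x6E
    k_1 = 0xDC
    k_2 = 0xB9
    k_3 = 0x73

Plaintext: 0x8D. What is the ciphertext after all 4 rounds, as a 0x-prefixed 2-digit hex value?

s_0 = plaintext = 0x8D
s_1 = Round(s_0, k_0) = 0x23
s_2 = Round(s_1, k_1) = 0x24
s_3 = Round(s_2, k_2) = 0x59
s_4 = Round(s_3, k_3) = 0xC8

0xC8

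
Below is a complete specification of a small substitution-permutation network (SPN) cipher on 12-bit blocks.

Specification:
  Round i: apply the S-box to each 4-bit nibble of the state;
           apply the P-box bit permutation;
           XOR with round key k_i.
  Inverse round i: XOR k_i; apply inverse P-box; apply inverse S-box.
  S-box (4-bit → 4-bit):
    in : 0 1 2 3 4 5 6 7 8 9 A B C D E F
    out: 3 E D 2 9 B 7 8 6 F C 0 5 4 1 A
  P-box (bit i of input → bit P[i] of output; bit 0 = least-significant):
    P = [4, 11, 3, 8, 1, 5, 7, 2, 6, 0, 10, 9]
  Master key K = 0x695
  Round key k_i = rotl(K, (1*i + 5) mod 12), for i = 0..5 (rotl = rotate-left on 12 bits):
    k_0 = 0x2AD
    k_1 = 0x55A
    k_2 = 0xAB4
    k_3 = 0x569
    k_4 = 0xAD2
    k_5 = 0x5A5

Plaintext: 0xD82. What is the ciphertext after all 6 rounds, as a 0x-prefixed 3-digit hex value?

s_0 = plaintext = 0xD82
s_1 = Round(s_0, k_0) = 0x715
s_2 = Round(s_1, k_1) = 0xEEE
s_3 = Round(s_2, k_2) = 0xAE6
s_4 = Round(s_3, k_3) = 0xB73
s_5 = Round(s_4, k_4) = 0x2D6
s_6 = Round(s_5, k_5) = 0xB7D

0xB7D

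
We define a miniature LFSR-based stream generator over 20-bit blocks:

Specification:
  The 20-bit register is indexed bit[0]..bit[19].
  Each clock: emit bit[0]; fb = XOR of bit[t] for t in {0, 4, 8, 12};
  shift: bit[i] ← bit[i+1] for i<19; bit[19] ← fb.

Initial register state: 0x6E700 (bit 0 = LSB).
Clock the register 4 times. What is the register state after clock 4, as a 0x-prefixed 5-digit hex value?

0x96E70

reg_0 = 0x6E700
clock 1: out=0, reg = 0xB7380
clock 2: out=0, reg = 0x5B9C0
clock 3: out=0, reg = 0x2DCE0
clock 4: out=0, reg = 0x96E70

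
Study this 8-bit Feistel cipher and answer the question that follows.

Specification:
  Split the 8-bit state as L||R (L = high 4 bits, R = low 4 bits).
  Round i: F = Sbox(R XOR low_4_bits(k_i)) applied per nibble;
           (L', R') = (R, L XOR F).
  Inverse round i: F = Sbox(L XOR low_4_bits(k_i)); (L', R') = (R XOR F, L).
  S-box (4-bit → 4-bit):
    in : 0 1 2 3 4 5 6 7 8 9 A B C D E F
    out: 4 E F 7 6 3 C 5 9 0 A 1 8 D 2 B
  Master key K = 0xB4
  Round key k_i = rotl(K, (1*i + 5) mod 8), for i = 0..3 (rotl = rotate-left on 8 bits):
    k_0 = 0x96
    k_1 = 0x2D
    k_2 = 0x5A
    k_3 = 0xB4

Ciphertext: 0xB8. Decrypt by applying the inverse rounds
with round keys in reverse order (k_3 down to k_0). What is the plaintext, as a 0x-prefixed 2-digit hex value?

s_0 = ciphertext = 0xB8
s_1 = InvRound(s_0, k_3) = 0x3B
s_2 = InvRound(s_1, k_2) = 0xB3
s_3 = InvRound(s_2, k_1) = 0xFB
s_4 = InvRound(s_3, k_0) = 0xBF

0xBF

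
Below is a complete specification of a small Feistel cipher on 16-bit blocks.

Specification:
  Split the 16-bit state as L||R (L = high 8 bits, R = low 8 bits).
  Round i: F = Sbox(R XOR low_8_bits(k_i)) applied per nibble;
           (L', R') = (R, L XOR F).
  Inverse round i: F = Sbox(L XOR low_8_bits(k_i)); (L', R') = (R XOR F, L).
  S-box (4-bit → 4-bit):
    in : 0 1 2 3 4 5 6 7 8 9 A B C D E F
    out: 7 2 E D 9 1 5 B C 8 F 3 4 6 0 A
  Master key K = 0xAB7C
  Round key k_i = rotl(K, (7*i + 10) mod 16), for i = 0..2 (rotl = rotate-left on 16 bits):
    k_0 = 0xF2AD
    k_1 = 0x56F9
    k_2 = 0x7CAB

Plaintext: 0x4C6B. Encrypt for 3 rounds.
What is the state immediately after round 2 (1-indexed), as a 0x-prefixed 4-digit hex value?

0x09CC

s_0 = plaintext = 0x4C6B
s_1 = Round(s_0, k_0) = 0x6B09
s_2 = Round(s_1, k_1) = 0x09CC
s_3 = Round(s_2, k_2) = 0xCC52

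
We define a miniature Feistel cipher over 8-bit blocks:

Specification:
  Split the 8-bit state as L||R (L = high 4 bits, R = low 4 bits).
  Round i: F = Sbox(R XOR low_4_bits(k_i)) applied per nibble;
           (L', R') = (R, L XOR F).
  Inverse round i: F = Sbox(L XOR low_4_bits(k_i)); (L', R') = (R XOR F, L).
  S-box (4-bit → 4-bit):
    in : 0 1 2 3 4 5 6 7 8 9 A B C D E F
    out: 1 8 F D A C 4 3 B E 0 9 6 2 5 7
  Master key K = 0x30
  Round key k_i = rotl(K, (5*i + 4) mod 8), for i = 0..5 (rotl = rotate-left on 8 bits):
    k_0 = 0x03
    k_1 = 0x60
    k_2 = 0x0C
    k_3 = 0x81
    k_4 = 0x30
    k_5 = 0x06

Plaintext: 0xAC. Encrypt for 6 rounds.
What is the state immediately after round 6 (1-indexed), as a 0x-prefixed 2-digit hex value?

0xFD

s_0 = plaintext = 0xAC
s_1 = Round(s_0, k_0) = 0xCD
s_2 = Round(s_1, k_1) = 0xDE
s_3 = Round(s_2, k_2) = 0xE2
s_4 = Round(s_3, k_3) = 0x23
s_5 = Round(s_4, k_4) = 0x3F
s_6 = Round(s_5, k_5) = 0xFD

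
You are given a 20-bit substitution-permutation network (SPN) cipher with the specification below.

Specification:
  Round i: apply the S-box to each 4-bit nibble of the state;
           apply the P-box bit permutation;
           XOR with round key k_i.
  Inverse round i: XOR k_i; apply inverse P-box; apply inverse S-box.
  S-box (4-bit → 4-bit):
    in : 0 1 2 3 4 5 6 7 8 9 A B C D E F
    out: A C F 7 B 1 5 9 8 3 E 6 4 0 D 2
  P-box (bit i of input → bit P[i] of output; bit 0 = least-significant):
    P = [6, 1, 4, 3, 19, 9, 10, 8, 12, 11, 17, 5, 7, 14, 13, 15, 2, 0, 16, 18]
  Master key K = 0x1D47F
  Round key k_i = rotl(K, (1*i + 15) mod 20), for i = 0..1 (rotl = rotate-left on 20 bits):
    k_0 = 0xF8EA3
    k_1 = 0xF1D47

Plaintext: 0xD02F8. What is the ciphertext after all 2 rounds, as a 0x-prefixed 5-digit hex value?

0xF04F5

s_0 = plaintext = 0xD02F8
s_1 = Round(s_0, k_0) = 0xD548B
s_2 = Round(s_1, k_1) = 0xF04F5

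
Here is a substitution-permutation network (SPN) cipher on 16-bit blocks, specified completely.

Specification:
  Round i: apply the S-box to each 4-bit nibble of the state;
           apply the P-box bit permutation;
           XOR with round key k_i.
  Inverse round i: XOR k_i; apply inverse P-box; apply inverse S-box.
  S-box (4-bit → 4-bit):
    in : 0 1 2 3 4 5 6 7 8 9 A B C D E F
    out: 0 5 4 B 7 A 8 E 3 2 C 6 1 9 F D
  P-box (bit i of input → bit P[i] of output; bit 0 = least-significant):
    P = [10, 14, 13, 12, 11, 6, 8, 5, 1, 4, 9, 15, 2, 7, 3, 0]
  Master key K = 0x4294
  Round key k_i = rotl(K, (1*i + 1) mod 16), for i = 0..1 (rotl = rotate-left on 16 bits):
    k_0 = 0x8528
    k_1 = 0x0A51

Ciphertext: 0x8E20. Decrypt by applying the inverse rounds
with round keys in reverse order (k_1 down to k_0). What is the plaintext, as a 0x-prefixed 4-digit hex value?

s_0 = ciphertext = 0x8E20
s_1 = InvRound(s_0, k_1) = 0x655C
s_2 = InvRound(s_1, k_0) = 0xC55B

0xC55B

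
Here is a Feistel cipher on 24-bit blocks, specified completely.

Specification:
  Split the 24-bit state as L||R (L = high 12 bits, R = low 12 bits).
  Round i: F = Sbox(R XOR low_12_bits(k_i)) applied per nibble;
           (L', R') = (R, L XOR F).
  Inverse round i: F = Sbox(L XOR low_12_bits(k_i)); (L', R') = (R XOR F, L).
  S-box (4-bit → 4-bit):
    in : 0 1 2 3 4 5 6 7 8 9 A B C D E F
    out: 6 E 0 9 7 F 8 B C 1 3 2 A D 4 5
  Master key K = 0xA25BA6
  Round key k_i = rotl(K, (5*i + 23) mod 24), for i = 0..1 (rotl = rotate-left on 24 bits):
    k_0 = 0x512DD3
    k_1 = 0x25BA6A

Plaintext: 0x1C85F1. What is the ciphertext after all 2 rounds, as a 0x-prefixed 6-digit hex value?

s_0 = plaintext = 0x1C85F1
s_1 = Round(s_0, k_0) = 0x5F1DC8
s_2 = Round(s_1, k_1) = 0xDC8EC1

0xDC8EC1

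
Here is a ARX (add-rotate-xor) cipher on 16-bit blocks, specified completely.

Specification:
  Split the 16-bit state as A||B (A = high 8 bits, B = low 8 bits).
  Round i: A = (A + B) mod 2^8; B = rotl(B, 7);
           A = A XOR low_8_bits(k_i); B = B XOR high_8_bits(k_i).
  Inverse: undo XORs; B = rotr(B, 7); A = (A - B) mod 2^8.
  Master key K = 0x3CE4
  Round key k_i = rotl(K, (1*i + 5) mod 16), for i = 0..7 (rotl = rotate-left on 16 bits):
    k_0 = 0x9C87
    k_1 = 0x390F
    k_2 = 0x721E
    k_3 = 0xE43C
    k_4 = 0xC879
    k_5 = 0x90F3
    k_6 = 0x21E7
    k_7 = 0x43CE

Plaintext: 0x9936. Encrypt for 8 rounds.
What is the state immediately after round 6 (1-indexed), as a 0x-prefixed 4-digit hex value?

0xF72C

s_0 = plaintext = 0x9936
s_1 = Round(s_0, k_0) = 0x4887
s_2 = Round(s_1, k_1) = 0xC0FA
s_3 = Round(s_2, k_2) = 0xA40F
s_4 = Round(s_3, k_3) = 0x8F63
s_5 = Round(s_4, k_4) = 0x8B79
s_6 = Round(s_5, k_5) = 0xF72C
s_7 = Round(s_6, k_6) = 0xC437
s_8 = Round(s_7, k_7) = 0x35D8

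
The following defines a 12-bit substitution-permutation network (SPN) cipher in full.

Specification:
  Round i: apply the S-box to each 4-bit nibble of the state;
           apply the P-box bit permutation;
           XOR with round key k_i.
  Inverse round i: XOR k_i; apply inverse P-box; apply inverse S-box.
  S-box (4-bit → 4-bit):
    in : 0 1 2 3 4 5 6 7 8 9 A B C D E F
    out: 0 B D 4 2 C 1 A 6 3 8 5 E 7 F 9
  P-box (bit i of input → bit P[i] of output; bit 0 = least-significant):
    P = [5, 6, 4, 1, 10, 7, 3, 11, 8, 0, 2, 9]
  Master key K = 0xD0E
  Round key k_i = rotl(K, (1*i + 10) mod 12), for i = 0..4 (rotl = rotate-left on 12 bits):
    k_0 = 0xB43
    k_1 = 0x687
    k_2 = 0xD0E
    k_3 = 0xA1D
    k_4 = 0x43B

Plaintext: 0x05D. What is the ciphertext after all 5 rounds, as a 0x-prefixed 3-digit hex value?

0x633

s_0 = plaintext = 0x05D
s_1 = Round(s_0, k_0) = 0x33B
s_2 = Round(s_1, k_1) = 0x6BB
s_3 = Round(s_2, k_2) = 0x836
s_4 = Round(s_3, k_3) = 0xA30
s_5 = Round(s_4, k_4) = 0x633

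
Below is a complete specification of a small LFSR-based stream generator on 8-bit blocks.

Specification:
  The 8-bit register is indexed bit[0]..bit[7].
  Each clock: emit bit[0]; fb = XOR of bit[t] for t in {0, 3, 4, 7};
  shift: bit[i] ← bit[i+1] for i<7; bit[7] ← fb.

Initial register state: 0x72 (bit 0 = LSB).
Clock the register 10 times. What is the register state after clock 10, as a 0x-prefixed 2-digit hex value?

reg_0 = 0x72
clock 1: out=0, reg = 0xB9
clock 2: out=1, reg = 0x5C
clock 3: out=0, reg = 0x2E
clock 4: out=0, reg = 0x97
clock 5: out=1, reg = 0xCB
clock 6: out=1, reg = 0xE5
clock 7: out=1, reg = 0x72
clock 8: out=0, reg = 0xB9
clock 9: out=1, reg = 0x5C
clock 10: out=0, reg = 0x2E

0x2E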